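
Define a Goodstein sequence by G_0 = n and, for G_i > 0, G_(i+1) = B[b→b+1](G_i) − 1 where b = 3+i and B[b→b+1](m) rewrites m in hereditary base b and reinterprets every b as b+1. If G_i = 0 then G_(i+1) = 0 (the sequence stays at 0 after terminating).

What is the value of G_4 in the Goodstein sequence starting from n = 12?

49

(0) 12|_3 = 3^2 + 3 ↦ 4^2 + 4|_4 = 20 ⇒ 19
(1) 19|_4 = 4^2 + 3 ↦ 5^2 + 3|_5 = 28 ⇒ 27
(2) 27|_5 = 5^2 + 2 ↦ 6^2 + 2|_6 = 38 ⇒ 37
(3) 37|_6 = 6^2 + 1 ↦ 7^2 + 1|_7 = 50 ⇒ 49
(4) 49|_7 = 7^2 ↦ 8^2|_8 = 64 ⇒ 63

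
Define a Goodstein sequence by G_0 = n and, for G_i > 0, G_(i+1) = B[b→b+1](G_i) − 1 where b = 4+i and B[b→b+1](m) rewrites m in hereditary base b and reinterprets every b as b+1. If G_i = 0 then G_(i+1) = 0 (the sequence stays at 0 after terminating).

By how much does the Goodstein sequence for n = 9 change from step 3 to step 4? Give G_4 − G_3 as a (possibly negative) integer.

G_0 = 9. HB_4(9) = 2·4 + 1. Bump = 11. G_1 = 10.
G_1 = 10. HB_5(10) = 2·5. Bump = 12. G_2 = 11.
G_2 = 11. HB_6(11) = 6 + 5. Bump = 12. G_3 = 11.
G_3 = 11. HB_7(11) = 7 + 4. Bump = 12. G_4 = 11.

0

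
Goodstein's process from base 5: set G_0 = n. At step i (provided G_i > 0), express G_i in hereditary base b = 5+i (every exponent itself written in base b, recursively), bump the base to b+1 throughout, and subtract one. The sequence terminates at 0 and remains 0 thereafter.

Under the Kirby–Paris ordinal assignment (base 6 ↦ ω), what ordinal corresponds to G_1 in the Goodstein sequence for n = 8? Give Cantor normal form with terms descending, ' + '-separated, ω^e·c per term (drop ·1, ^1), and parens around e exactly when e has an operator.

G_0=8  [base 5] 5 + 3  →[5↦6]→  6 + 3 = 9  −1 ⇒ G_1=8
G_1=8  [base 6] 6 + 2  →[6↦7]→  7 + 2 = 9  −1 ⇒ G_2=8

ω + 2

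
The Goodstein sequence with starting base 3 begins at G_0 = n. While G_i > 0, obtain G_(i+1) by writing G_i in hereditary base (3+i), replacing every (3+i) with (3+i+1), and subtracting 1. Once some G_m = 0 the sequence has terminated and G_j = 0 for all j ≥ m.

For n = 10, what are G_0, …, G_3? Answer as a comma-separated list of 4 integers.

10, 16, 24, 27

G_0=10  [base 3] 3^2 + 1  →[3↦4]→  4^2 + 1 = 17  −1 ⇒ G_1=16
G_1=16  [base 4] 4^2  →[4↦5]→  5^2 = 25  −1 ⇒ G_2=24
G_2=24  [base 5] 4·5 + 4  →[5↦6]→  4·6 + 4 = 28  −1 ⇒ G_3=27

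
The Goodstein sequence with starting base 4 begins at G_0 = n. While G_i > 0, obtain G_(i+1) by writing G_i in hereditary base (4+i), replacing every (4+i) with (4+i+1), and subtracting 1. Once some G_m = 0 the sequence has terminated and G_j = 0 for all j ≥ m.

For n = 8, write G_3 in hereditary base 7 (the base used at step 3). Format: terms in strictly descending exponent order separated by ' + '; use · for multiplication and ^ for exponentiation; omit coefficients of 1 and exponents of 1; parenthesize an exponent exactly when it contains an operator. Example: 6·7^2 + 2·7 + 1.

7 + 2

(0) 8|_4 = 2·4 ↦ 2·5|_5 = 10 ⇒ 9
(1) 9|_5 = 5 + 4 ↦ 6 + 4|_6 = 10 ⇒ 9
(2) 9|_6 = 6 + 3 ↦ 7 + 3|_7 = 10 ⇒ 9
(3) 9|_7 = 7 + 2 ↦ 8 + 2|_8 = 10 ⇒ 9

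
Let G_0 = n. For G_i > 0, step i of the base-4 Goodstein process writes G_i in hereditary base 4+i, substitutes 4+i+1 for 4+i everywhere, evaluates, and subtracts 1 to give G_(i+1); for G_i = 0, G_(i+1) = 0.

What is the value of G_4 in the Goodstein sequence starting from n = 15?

23

i=0: 15 = 3·4 + 3 (b=4); 4→5: 3·5 + 3 = 18; 18−1 = 17
i=1: 17 = 3·5 + 2 (b=5); 5→6: 3·6 + 2 = 20; 20−1 = 19
i=2: 19 = 3·6 + 1 (b=6); 6→7: 3·7 + 1 = 22; 22−1 = 21
i=3: 21 = 3·7 (b=7); 7→8: 3·8 = 24; 24−1 = 23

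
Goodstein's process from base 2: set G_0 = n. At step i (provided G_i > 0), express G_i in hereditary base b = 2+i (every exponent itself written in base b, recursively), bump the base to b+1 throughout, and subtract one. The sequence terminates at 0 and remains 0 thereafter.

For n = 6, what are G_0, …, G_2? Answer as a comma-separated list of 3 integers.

6, 29, 257

G_0=6  [base 2] 2^2 + 2  →[2↦3]→  3^3 + 3 = 30  −1 ⇒ G_1=29
G_1=29  [base 3] 3^3 + 2  →[3↦4]→  4^4 + 2 = 258  −1 ⇒ G_2=257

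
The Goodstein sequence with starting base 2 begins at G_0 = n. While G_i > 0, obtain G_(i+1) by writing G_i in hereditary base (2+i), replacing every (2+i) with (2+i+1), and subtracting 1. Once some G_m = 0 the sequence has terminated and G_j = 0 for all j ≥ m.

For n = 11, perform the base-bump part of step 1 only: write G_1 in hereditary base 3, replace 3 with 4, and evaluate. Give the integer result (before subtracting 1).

G_0 = 11. HB_2(11) = 2^(2 + 1) + 2 + 1. Bump = 85. G_1 = 84.
G_1 = 84. HB_3(84) = 3^(3 + 1) + 3. Bump = 1028. G_2 = 1027.

1028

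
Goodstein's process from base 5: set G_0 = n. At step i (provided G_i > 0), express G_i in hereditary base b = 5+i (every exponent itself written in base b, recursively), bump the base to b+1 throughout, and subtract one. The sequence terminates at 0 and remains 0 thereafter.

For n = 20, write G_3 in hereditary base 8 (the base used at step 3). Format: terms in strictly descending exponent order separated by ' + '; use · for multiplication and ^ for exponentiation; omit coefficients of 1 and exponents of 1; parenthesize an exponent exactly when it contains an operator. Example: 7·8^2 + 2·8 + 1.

3·8 + 3

i=0: 20 = 4·5 (b=5); 5→6: 4·6 = 24; 24−1 = 23
i=1: 23 = 3·6 + 5 (b=6); 6→7: 3·7 + 5 = 26; 26−1 = 25
i=2: 25 = 3·7 + 4 (b=7); 7→8: 3·8 + 4 = 28; 28−1 = 27
i=3: 27 = 3·8 + 3 (b=8); 8→9: 3·9 + 3 = 30; 30−1 = 29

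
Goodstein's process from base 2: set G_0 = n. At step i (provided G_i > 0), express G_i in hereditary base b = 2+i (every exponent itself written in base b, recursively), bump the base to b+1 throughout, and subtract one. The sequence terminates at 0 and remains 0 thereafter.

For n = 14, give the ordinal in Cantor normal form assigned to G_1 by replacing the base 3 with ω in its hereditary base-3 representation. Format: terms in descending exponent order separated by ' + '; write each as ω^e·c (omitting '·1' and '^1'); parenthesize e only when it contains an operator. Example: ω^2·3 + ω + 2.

ω^(ω + 1) + ω^ω + 2

base 2: 14 = 2^(2 + 1) + 2^2 + 2; at 3: 3^(3 + 1) + 3^3 + 3 = 111; next = 110
base 3: 110 = 3^(3 + 1) + 3^3 + 2; at 4: 4^(4 + 1) + 4^4 + 2 = 1282; next = 1281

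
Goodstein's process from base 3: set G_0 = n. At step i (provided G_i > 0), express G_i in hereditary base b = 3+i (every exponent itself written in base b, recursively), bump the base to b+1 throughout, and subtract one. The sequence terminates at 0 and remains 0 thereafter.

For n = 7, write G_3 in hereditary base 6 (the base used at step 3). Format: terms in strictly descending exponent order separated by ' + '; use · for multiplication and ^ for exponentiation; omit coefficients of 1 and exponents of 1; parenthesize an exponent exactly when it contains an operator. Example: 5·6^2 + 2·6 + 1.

i=0: 7 = 2·3 + 1 (b=3); 3→4: 2·4 + 1 = 9; 9−1 = 8
i=1: 8 = 2·4 (b=4); 4→5: 2·5 = 10; 10−1 = 9
i=2: 9 = 5 + 4 (b=5); 5→6: 6 + 4 = 10; 10−1 = 9
i=3: 9 = 6 + 3 (b=6); 6→7: 7 + 3 = 10; 10−1 = 9

6 + 3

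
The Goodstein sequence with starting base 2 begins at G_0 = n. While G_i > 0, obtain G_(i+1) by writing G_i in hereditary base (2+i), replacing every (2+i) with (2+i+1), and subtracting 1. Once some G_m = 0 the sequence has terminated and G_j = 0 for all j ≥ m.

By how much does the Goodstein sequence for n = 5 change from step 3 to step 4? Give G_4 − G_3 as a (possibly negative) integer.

308

i=0: 5 = 2^2 + 1 (b=2); 2→3: 3^3 + 1 = 28; 28−1 = 27
i=1: 27 = 3^3 (b=3); 3→4: 4^4 = 256; 256−1 = 255
i=2: 255 = 3·4^3 + 3·4^2 + 3·4 + 3 (b=4); 4→5: 3·5^3 + 3·5^2 + 3·5 + 3 = 468; 468−1 = 467
i=3: 467 = 3·5^3 + 3·5^2 + 3·5 + 2 (b=5); 5→6: 3·6^3 + 3·6^2 + 3·6 + 2 = 776; 776−1 = 775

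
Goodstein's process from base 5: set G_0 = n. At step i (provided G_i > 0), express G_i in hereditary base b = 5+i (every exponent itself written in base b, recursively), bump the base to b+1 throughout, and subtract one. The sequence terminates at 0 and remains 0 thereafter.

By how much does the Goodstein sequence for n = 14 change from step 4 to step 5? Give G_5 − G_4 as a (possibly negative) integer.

1

G_0=14  [base 5] 2·5 + 4  →[5↦6]→  2·6 + 4 = 16  −1 ⇒ G_1=15
G_1=15  [base 6] 2·6 + 3  →[6↦7]→  2·7 + 3 = 17  −1 ⇒ G_2=16
G_2=16  [base 7] 2·7 + 2  →[7↦8]→  2·8 + 2 = 18  −1 ⇒ G_3=17
G_3=17  [base 8] 2·8 + 1  →[8↦9]→  2·9 + 1 = 19  −1 ⇒ G_4=18
G_4=18  [base 9] 2·9  →[9↦10]→  2·10 = 20  −1 ⇒ G_5=19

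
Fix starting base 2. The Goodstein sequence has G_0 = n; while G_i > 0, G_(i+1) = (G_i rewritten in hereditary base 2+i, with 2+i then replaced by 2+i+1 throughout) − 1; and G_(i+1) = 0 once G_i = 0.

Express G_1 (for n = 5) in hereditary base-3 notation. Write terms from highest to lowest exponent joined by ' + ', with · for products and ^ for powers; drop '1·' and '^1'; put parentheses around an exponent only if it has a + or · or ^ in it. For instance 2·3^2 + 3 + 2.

5 —HB2→ 2^2 + 1 —bump→ 3^3 + 1 = 28 —(−1)→ 27
27 —HB3→ 3^3 —bump→ 4^4 = 256 —(−1)→ 255

3^3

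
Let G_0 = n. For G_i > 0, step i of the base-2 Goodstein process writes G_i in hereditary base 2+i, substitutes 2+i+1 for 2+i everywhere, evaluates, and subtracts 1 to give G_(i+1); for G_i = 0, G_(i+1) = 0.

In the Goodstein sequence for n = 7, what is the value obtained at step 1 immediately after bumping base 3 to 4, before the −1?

260

G_0 = 7. HB_2(7) = 2^2 + 2 + 1. Bump = 31. G_1 = 30.
G_1 = 30. HB_3(30) = 3^3 + 3. Bump = 260. G_2 = 259.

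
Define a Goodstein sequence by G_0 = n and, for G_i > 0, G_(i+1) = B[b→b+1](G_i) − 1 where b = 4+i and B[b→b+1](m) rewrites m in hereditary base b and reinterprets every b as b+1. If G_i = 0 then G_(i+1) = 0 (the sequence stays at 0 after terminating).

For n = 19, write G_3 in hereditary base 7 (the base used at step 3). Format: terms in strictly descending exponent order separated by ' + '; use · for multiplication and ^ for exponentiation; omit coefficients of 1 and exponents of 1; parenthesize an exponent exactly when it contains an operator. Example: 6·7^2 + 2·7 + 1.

(0) 19|_4 = 4^2 + 3 ↦ 5^2 + 3|_5 = 28 ⇒ 27
(1) 27|_5 = 5^2 + 2 ↦ 6^2 + 2|_6 = 38 ⇒ 37
(2) 37|_6 = 6^2 + 1 ↦ 7^2 + 1|_7 = 50 ⇒ 49
(3) 49|_7 = 7^2 ↦ 8^2|_8 = 64 ⇒ 63

7^2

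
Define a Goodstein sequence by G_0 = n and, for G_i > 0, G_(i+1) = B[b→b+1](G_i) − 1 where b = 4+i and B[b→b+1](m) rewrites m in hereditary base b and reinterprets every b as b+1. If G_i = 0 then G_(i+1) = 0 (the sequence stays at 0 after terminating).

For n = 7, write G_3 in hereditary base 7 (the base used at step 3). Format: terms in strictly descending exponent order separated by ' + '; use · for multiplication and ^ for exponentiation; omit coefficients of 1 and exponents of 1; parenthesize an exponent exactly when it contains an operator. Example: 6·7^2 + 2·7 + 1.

7

(0) 7|_4 = 4 + 3 ↦ 5 + 3|_5 = 8 ⇒ 7
(1) 7|_5 = 5 + 2 ↦ 6 + 2|_6 = 8 ⇒ 7
(2) 7|_6 = 6 + 1 ↦ 7 + 1|_7 = 8 ⇒ 7
(3) 7|_7 = 7 ↦ 8|_8 = 8 ⇒ 7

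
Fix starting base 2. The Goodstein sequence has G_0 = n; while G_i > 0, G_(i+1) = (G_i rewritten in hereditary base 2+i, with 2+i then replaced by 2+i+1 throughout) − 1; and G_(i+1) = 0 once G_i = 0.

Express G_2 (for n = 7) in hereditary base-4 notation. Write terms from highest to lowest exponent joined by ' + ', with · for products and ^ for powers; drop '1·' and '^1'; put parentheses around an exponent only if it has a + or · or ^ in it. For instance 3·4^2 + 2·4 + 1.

7 —HB2→ 2^2 + 2 + 1 —bump→ 3^3 + 3 + 1 = 31 —(−1)→ 30
30 —HB3→ 3^3 + 3 —bump→ 4^4 + 4 = 260 —(−1)→ 259

4^4 + 3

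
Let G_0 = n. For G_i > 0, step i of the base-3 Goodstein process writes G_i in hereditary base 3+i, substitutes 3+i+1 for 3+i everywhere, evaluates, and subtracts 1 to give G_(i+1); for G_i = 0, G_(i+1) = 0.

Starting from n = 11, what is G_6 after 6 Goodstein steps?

47

base 3: 11 = 3^2 + 2; at 4: 4^2 + 2 = 18; next = 17
base 4: 17 = 4^2 + 1; at 5: 5^2 + 1 = 26; next = 25
base 5: 25 = 5^2; at 6: 6^2 = 36; next = 35
base 6: 35 = 5·6 + 5; at 7: 5·7 + 5 = 40; next = 39
base 7: 39 = 5·7 + 4; at 8: 5·8 + 4 = 44; next = 43
base 8: 43 = 5·8 + 3; at 9: 5·9 + 3 = 48; next = 47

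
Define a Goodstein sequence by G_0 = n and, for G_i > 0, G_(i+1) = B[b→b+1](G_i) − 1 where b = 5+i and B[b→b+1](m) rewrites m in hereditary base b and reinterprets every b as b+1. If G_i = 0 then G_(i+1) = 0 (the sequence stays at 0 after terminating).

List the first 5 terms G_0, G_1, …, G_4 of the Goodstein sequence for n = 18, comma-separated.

i=0: 18 = 3·5 + 3 (b=5); 5→6: 3·6 + 3 = 21; 21−1 = 20
i=1: 20 = 3·6 + 2 (b=6); 6→7: 3·7 + 2 = 23; 23−1 = 22
i=2: 22 = 3·7 + 1 (b=7); 7→8: 3·8 + 1 = 25; 25−1 = 24
i=3: 24 = 3·8 (b=8); 8→9: 3·9 = 27; 27−1 = 26

18, 20, 22, 24, 26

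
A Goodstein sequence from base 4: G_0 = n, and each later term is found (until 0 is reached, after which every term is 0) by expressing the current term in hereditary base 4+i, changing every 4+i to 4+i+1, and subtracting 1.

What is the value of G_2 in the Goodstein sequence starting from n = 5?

[0] 5 ≡ 4 + 1 (base 4). Lift 5: 6. −1: 5.
[1] 5 ≡ 5 (base 5). Lift 6: 6. −1: 5.
[2] 5 ≡ 5 (base 6). Lift 7: 5. −1: 4.

5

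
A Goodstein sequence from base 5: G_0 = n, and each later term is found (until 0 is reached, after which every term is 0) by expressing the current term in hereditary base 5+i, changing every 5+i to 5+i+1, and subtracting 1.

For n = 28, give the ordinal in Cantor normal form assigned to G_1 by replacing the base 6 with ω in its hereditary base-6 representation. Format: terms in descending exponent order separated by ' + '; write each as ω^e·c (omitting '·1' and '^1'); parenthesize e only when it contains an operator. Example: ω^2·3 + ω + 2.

i=0: 28 = 5^2 + 3 (b=5); 5→6: 6^2 + 3 = 39; 39−1 = 38
i=1: 38 = 6^2 + 2 (b=6); 6→7: 7^2 + 2 = 51; 51−1 = 50

ω^2 + 2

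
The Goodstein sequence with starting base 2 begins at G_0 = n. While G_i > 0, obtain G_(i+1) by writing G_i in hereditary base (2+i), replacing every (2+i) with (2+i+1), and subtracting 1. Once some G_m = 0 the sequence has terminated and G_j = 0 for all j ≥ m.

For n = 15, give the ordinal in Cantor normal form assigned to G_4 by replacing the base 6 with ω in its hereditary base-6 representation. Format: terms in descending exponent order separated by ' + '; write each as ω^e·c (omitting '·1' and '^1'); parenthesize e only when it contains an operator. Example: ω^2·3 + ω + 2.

ω^(ω + 1) + ω^ω + 1

15 —HB2→ 2^(2 + 1) + 2^2 + 2 + 1 —bump→ 3^(3 + 1) + 3^3 + 3 + 1 = 112 —(−1)→ 111
111 —HB3→ 3^(3 + 1) + 3^3 + 3 —bump→ 4^(4 + 1) + 4^4 + 4 = 1284 —(−1)→ 1283
1283 —HB4→ 4^(4 + 1) + 4^4 + 3 —bump→ 5^(5 + 1) + 5^5 + 3 = 18753 —(−1)→ 18752
18752 —HB5→ 5^(5 + 1) + 5^5 + 2 —bump→ 6^(6 + 1) + 6^6 + 2 = 326594 —(−1)→ 326593
326593 —HB6→ 6^(6 + 1) + 6^6 + 1 —bump→ 7^(7 + 1) + 7^7 + 1 = 6588345 —(−1)→ 6588344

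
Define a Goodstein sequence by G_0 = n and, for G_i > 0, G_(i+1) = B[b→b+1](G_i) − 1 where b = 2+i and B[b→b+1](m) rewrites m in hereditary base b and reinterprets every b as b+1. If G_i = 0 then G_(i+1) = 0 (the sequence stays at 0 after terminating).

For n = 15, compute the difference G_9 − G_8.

3038500650159

15 —HB2→ 2^(2 + 1) + 2^2 + 2 + 1 —bump→ 3^(3 + 1) + 3^3 + 3 + 1 = 112 —(−1)→ 111
111 —HB3→ 3^(3 + 1) + 3^3 + 3 —bump→ 4^(4 + 1) + 4^4 + 4 = 1284 —(−1)→ 1283
1283 —HB4→ 4^(4 + 1) + 4^4 + 3 —bump→ 5^(5 + 1) + 5^5 + 3 = 18753 —(−1)→ 18752
18752 —HB5→ 5^(5 + 1) + 5^5 + 2 —bump→ 6^(6 + 1) + 6^6 + 2 = 326594 —(−1)→ 326593
326593 —HB6→ 6^(6 + 1) + 6^6 + 1 —bump→ 7^(7 + 1) + 7^7 + 1 = 6588345 —(−1)→ 6588344
6588344 —HB7→ 7^(7 + 1) + 7^7 —bump→ 8^(8 + 1) + 8^8 = 150994944 —(−1)→ 150994943
150994943 —HB8→ 8^(8 + 1) + 7·8^7 + 7·8^6 + 7·8^5 + 7·8^4 + 7·8^3 + 7·8^2 + 7·8 + 7 —bump→ 9^(9 + 1) + 7·9^7 + 7·9^6 + 7·9^5 + 7·9^4 + 7·9^3 + 7·9^2 + 7·9 + 7 = 3524450281 —(−1)→ 3524450280
3524450280 —HB9→ 9^(9 + 1) + 7·9^7 + 7·9^6 + 7·9^5 + 7·9^4 + 7·9^3 + 7·9^2 + 7·9 + 6 —bump→ 10^(10 + 1) + 7·10^7 + 7·10^6 + 7·10^5 + 7·10^4 + 7·10^3 + 7·10^2 + 7·10 + 6 = 100077777776 —(−1)→ 100077777775
100077777775 —HB10→ 10^(10 + 1) + 7·10^7 + 7·10^6 + 7·10^5 + 7·10^4 + 7·10^3 + 7·10^2 + 7·10 + 5 —bump→ 11^(11 + 1) + 7·11^7 + 7·11^6 + 7·11^5 + 7·11^4 + 7·11^3 + 7·11^2 + 7·11 + 5 = 3138578427935 —(−1)→ 3138578427934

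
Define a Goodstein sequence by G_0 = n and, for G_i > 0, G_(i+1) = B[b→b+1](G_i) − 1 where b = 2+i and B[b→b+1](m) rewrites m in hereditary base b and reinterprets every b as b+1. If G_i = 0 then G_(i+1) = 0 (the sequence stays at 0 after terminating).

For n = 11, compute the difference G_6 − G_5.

G_0 = 11. HB_2(11) = 2^(2 + 1) + 2 + 1. Bump = 85. G_1 = 84.
G_1 = 84. HB_3(84) = 3^(3 + 1) + 3. Bump = 1028. G_2 = 1027.
G_2 = 1027. HB_4(1027) = 4^(4 + 1) + 3. Bump = 15628. G_3 = 15627.
G_3 = 15627. HB_5(15627) = 5^(5 + 1) + 2. Bump = 279938. G_4 = 279937.
G_4 = 279937. HB_6(279937) = 6^(6 + 1) + 1. Bump = 5764802. G_5 = 5764801.
G_5 = 5764801. HB_7(5764801) = 7^(7 + 1). Bump = 134217728. G_6 = 134217727.

128452926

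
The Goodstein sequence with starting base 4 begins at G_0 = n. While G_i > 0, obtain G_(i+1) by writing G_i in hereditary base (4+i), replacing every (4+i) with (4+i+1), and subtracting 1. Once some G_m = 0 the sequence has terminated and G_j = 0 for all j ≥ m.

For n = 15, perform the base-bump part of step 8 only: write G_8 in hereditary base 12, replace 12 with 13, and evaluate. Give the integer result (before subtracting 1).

base 4: 15 = 3·4 + 3; at 5: 3·5 + 3 = 18; next = 17
base 5: 17 = 3·5 + 2; at 6: 3·6 + 2 = 20; next = 19
base 6: 19 = 3·6 + 1; at 7: 3·7 + 1 = 22; next = 21
base 7: 21 = 3·7; at 8: 3·8 = 24; next = 23
base 8: 23 = 2·8 + 7; at 9: 2·9 + 7 = 25; next = 24
base 9: 24 = 2·9 + 6; at 10: 2·10 + 6 = 26; next = 25
base 10: 25 = 2·10 + 5; at 11: 2·11 + 5 = 27; next = 26
base 11: 26 = 2·11 + 4; at 12: 2·12 + 4 = 28; next = 27

29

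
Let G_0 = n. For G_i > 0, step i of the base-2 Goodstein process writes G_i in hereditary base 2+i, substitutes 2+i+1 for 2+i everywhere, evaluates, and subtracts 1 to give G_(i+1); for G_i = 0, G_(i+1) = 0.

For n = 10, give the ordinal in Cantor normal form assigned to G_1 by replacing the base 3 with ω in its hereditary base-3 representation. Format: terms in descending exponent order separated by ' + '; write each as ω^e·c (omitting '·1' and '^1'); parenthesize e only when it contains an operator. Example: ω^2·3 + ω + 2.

ω^(ω + 1) + 2

G_0=10  [base 2] 2^(2 + 1) + 2  →[2↦3]→  3^(3 + 1) + 3 = 84  −1 ⇒ G_1=83
G_1=83  [base 3] 3^(3 + 1) + 2  →[3↦4]→  4^(4 + 1) + 2 = 1026  −1 ⇒ G_2=1025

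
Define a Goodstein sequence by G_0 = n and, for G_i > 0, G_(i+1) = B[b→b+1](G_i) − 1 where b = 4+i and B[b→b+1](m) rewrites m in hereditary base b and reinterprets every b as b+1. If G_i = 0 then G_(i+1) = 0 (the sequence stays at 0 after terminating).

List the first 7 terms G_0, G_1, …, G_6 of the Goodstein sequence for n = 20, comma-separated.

20 —HB4→ 4^2 + 4 —bump→ 5^2 + 5 = 30 —(−1)→ 29
29 —HB5→ 5^2 + 4 —bump→ 6^2 + 4 = 40 —(−1)→ 39
39 —HB6→ 6^2 + 3 —bump→ 7^2 + 3 = 52 —(−1)→ 51
51 —HB7→ 7^2 + 2 —bump→ 8^2 + 2 = 66 —(−1)→ 65
65 —HB8→ 8^2 + 1 —bump→ 9^2 + 1 = 82 —(−1)→ 81
81 —HB9→ 9^2 —bump→ 10^2 = 100 —(−1)→ 99

20, 29, 39, 51, 65, 81, 99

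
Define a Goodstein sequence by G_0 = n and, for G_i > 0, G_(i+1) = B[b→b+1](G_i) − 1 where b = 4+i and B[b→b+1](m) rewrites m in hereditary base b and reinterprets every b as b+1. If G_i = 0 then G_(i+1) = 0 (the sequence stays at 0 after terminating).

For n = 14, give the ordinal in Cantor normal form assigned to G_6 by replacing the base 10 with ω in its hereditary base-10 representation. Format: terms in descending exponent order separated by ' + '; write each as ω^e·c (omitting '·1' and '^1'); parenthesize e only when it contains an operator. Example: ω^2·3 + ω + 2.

ω·2 + 3

step 0: 14 = 3·4 + 2; sub 5 for 4: 3·5 + 2; = 17; G_1 = 17−1 = 16
step 1: 16 = 3·5 + 1; sub 6 for 5: 3·6 + 1; = 19; G_2 = 19−1 = 18
step 2: 18 = 3·6; sub 7 for 6: 3·7; = 21; G_3 = 21−1 = 20
step 3: 20 = 2·7 + 6; sub 8 for 7: 2·8 + 6; = 22; G_4 = 22−1 = 21
step 4: 21 = 2·8 + 5; sub 9 for 8: 2·9 + 5; = 23; G_5 = 23−1 = 22
step 5: 22 = 2·9 + 4; sub 10 for 9: 2·10 + 4; = 24; G_6 = 24−1 = 23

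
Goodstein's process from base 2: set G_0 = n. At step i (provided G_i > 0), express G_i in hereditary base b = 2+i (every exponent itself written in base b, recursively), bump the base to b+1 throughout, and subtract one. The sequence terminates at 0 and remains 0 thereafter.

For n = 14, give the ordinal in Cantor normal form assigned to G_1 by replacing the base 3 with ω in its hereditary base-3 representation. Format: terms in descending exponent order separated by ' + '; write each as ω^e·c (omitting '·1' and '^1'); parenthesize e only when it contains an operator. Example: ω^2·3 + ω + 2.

ω^(ω + 1) + ω^ω + 2

i=0: 14 = 2^(2 + 1) + 2^2 + 2 (b=2); 2→3: 3^(3 + 1) + 3^3 + 3 = 111; 111−1 = 110
i=1: 110 = 3^(3 + 1) + 3^3 + 2 (b=3); 3→4: 4^(4 + 1) + 4^4 + 2 = 1282; 1282−1 = 1281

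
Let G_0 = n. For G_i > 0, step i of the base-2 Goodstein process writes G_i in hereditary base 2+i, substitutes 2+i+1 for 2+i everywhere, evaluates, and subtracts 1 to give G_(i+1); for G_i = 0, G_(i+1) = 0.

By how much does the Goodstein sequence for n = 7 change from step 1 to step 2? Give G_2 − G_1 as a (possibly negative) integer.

229

7 —HB2→ 2^2 + 2 + 1 —bump→ 3^3 + 3 + 1 = 31 —(−1)→ 30
30 —HB3→ 3^3 + 3 —bump→ 4^4 + 4 = 260 —(−1)→ 259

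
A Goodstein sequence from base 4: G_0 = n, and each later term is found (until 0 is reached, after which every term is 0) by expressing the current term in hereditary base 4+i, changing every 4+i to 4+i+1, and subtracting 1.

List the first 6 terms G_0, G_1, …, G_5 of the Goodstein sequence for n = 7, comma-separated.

7 —HB4→ 4 + 3 —bump→ 5 + 3 = 8 —(−1)→ 7
7 —HB5→ 5 + 2 —bump→ 6 + 2 = 8 —(−1)→ 7
7 —HB6→ 6 + 1 —bump→ 7 + 1 = 8 —(−1)→ 7
7 —HB7→ 7 —bump→ 8 = 8 —(−1)→ 7
7 —HB8→ 7 —bump→ 7 = 7 —(−1)→ 6

7, 7, 7, 7, 7, 6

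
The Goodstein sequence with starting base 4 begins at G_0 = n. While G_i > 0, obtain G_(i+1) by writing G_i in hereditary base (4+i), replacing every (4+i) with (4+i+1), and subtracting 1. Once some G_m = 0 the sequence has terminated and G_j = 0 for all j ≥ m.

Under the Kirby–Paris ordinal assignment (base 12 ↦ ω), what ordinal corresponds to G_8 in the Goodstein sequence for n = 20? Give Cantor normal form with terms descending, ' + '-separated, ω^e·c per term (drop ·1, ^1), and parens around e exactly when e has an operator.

ω·9 + 7

20 —HB4→ 4^2 + 4 —bump→ 5^2 + 5 = 30 —(−1)→ 29
29 —HB5→ 5^2 + 4 —bump→ 6^2 + 4 = 40 —(−1)→ 39
39 —HB6→ 6^2 + 3 —bump→ 7^2 + 3 = 52 —(−1)→ 51
51 —HB7→ 7^2 + 2 —bump→ 8^2 + 2 = 66 —(−1)→ 65
65 —HB8→ 8^2 + 1 —bump→ 9^2 + 1 = 82 —(−1)→ 81
81 —HB9→ 9^2 —bump→ 10^2 = 100 —(−1)→ 99
99 —HB10→ 9·10 + 9 —bump→ 9·11 + 9 = 108 —(−1)→ 107
107 —HB11→ 9·11 + 8 —bump→ 9·12 + 8 = 116 —(−1)→ 115
115 —HB12→ 9·12 + 7 —bump→ 9·13 + 7 = 124 —(−1)→ 123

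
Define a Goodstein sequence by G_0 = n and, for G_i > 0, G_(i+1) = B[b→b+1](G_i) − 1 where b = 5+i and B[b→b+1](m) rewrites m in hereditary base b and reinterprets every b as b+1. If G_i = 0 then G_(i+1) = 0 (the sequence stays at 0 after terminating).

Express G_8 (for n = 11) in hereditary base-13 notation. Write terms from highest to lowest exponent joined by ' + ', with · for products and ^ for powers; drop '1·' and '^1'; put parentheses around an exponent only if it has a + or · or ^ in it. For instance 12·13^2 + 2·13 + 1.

13

(0) 11|_5 = 2·5 + 1 ↦ 2·6 + 1|_6 = 13 ⇒ 12
(1) 12|_6 = 2·6 ↦ 2·7|_7 = 14 ⇒ 13
(2) 13|_7 = 7 + 6 ↦ 8 + 6|_8 = 14 ⇒ 13
(3) 13|_8 = 8 + 5 ↦ 9 + 5|_9 = 14 ⇒ 13
(4) 13|_9 = 9 + 4 ↦ 10 + 4|_10 = 14 ⇒ 13
(5) 13|_10 = 10 + 3 ↦ 11 + 3|_11 = 14 ⇒ 13
(6) 13|_11 = 11 + 2 ↦ 12 + 2|_12 = 14 ⇒ 13
(7) 13|_12 = 12 + 1 ↦ 13 + 1|_13 = 14 ⇒ 13
(8) 13|_13 = 13 ↦ 14|_14 = 14 ⇒ 13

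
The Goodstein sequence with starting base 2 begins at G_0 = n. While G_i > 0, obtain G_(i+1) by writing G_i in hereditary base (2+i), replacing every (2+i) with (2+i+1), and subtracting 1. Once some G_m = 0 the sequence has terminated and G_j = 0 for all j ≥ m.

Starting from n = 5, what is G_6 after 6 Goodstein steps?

1751

G_0=5  [base 2] 2^2 + 1  →[2↦3]→  3^3 + 1 = 28  −1 ⇒ G_1=27
G_1=27  [base 3] 3^3  →[3↦4]→  4^4 = 256  −1 ⇒ G_2=255
G_2=255  [base 4] 3·4^3 + 3·4^2 + 3·4 + 3  →[4↦5]→  3·5^3 + 3·5^2 + 3·5 + 3 = 468  −1 ⇒ G_3=467
G_3=467  [base 5] 3·5^3 + 3·5^2 + 3·5 + 2  →[5↦6]→  3·6^3 + 3·6^2 + 3·6 + 2 = 776  −1 ⇒ G_4=775
G_4=775  [base 6] 3·6^3 + 3·6^2 + 3·6 + 1  →[6↦7]→  3·7^3 + 3·7^2 + 3·7 + 1 = 1198  −1 ⇒ G_5=1197
G_5=1197  [base 7] 3·7^3 + 3·7^2 + 3·7  →[7↦8]→  3·8^3 + 3·8^2 + 3·8 = 1752  −1 ⇒ G_6=1751
G_6=1751  [base 8] 3·8^3 + 3·8^2 + 2·8 + 7  →[8↦9]→  3·9^3 + 3·9^2 + 2·9 + 7 = 2455  −1 ⇒ G_7=2454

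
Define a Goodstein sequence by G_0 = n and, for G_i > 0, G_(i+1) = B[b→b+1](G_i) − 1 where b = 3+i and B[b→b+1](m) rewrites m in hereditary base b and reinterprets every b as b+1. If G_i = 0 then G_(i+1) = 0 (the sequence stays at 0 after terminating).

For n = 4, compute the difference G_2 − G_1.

0

4 —HB3→ 3 + 1 —bump→ 4 + 1 = 5 —(−1)→ 4
4 —HB4→ 4 —bump→ 5 = 5 —(−1)→ 4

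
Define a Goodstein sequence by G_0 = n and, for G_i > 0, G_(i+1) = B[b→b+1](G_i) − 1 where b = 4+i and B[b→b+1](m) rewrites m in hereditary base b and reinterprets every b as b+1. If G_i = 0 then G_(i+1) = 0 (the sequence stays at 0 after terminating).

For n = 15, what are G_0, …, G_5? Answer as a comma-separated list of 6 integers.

15, 17, 19, 21, 23, 24

G_0=15  [base 4] 3·4 + 3  →[4↦5]→  3·5 + 3 = 18  −1 ⇒ G_1=17
G_1=17  [base 5] 3·5 + 2  →[5↦6]→  3·6 + 2 = 20  −1 ⇒ G_2=19
G_2=19  [base 6] 3·6 + 1  →[6↦7]→  3·7 + 1 = 22  −1 ⇒ G_3=21
G_3=21  [base 7] 3·7  →[7↦8]→  3·8 = 24  −1 ⇒ G_4=23
G_4=23  [base 8] 2·8 + 7  →[8↦9]→  2·9 + 7 = 25  −1 ⇒ G_5=24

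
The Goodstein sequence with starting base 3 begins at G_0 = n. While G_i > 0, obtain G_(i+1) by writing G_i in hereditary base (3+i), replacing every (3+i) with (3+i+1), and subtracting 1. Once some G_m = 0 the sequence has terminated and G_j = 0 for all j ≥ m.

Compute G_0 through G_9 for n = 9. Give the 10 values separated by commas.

G_0=9  [base 3] 3^2  →[3↦4]→  4^2 = 16  −1 ⇒ G_1=15
G_1=15  [base 4] 3·4 + 3  →[4↦5]→  3·5 + 3 = 18  −1 ⇒ G_2=17
G_2=17  [base 5] 3·5 + 2  →[5↦6]→  3·6 + 2 = 20  −1 ⇒ G_3=19
G_3=19  [base 6] 3·6 + 1  →[6↦7]→  3·7 + 1 = 22  −1 ⇒ G_4=21
G_4=21  [base 7] 3·7  →[7↦8]→  3·8 = 24  −1 ⇒ G_5=23
G_5=23  [base 8] 2·8 + 7  →[8↦9]→  2·9 + 7 = 25  −1 ⇒ G_6=24
G_6=24  [base 9] 2·9 + 6  →[9↦10]→  2·10 + 6 = 26  −1 ⇒ G_7=25
G_7=25  [base 10] 2·10 + 5  →[10↦11]→  2·11 + 5 = 27  −1 ⇒ G_8=26
G_8=26  [base 11] 2·11 + 4  →[11↦12]→  2·12 + 4 = 28  −1 ⇒ G_9=27

9, 15, 17, 19, 21, 23, 24, 25, 26, 27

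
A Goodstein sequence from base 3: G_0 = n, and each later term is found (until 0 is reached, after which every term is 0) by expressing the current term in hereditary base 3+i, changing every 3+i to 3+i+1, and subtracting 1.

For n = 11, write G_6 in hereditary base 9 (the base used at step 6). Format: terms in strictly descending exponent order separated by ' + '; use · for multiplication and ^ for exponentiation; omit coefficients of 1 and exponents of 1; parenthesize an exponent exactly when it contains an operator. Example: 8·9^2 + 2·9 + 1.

(0) 11|_3 = 3^2 + 2 ↦ 4^2 + 2|_4 = 18 ⇒ 17
(1) 17|_4 = 4^2 + 1 ↦ 5^2 + 1|_5 = 26 ⇒ 25
(2) 25|_5 = 5^2 ↦ 6^2|_6 = 36 ⇒ 35
(3) 35|_6 = 5·6 + 5 ↦ 5·7 + 5|_7 = 40 ⇒ 39
(4) 39|_7 = 5·7 + 4 ↦ 5·8 + 4|_8 = 44 ⇒ 43
(5) 43|_8 = 5·8 + 3 ↦ 5·9 + 3|_9 = 48 ⇒ 47

5·9 + 2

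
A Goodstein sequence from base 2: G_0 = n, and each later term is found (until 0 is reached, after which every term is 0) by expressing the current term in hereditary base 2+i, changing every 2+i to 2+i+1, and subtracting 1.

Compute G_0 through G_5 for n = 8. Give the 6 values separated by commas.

8, 80, 553, 6310, 93395, 1647195

8 —HB2→ 2^(2 + 1) —bump→ 3^(3 + 1) = 81 —(−1)→ 80
80 —HB3→ 2·3^3 + 2·3^2 + 2·3 + 2 —bump→ 2·4^4 + 2·4^2 + 2·4 + 2 = 554 —(−1)→ 553
553 —HB4→ 2·4^4 + 2·4^2 + 2·4 + 1 —bump→ 2·5^5 + 2·5^2 + 2·5 + 1 = 6311 —(−1)→ 6310
6310 —HB5→ 2·5^5 + 2·5^2 + 2·5 —bump→ 2·6^6 + 2·6^2 + 2·6 = 93396 —(−1)→ 93395
93395 —HB6→ 2·6^6 + 2·6^2 + 6 + 5 —bump→ 2·7^7 + 2·7^2 + 7 + 5 = 1647196 —(−1)→ 1647195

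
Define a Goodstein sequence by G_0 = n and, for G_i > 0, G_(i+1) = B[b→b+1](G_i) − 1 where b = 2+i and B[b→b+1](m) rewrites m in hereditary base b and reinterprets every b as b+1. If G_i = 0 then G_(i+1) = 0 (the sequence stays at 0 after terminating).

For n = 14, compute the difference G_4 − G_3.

307841

14 —HB2→ 2^(2 + 1) + 2^2 + 2 —bump→ 3^(3 + 1) + 3^3 + 3 = 111 —(−1)→ 110
110 —HB3→ 3^(3 + 1) + 3^3 + 2 —bump→ 4^(4 + 1) + 4^4 + 2 = 1282 —(−1)→ 1281
1281 —HB4→ 4^(4 + 1) + 4^4 + 1 —bump→ 5^(5 + 1) + 5^5 + 1 = 18751 —(−1)→ 18750
18750 —HB5→ 5^(5 + 1) + 5^5 —bump→ 6^(6 + 1) + 6^6 = 326592 —(−1)→ 326591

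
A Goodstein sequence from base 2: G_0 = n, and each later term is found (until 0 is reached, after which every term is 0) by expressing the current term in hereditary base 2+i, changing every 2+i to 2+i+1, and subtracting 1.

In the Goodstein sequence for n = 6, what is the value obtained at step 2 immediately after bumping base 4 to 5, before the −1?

3126

base 2: 6 = 2^2 + 2; at 3: 3^3 + 3 = 30; next = 29
base 3: 29 = 3^3 + 2; at 4: 4^4 + 2 = 258; next = 257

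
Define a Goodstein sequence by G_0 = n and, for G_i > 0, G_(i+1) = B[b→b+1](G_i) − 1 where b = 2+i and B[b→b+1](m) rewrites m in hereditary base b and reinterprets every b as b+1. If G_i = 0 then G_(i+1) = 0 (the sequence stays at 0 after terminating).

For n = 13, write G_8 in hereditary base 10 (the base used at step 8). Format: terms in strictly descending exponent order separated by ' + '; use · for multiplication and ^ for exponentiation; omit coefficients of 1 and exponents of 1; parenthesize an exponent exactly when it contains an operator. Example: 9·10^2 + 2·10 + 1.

10^(10 + 1) + 3·10^3 + 3·10^2 + 2·10 + 5

G_0=13  [base 2] 2^(2 + 1) + 2^2 + 1  →[2↦3]→  3^(3 + 1) + 3^3 + 1 = 109  −1 ⇒ G_1=108
G_1=108  [base 3] 3^(3 + 1) + 3^3  →[3↦4]→  4^(4 + 1) + 4^4 = 1280  −1 ⇒ G_2=1279
G_2=1279  [base 4] 4^(4 + 1) + 3·4^3 + 3·4^2 + 3·4 + 3  →[4↦5]→  5^(5 + 1) + 3·5^3 + 3·5^2 + 3·5 + 3 = 16093  −1 ⇒ G_3=16092
G_3=16092  [base 5] 5^(5 + 1) + 3·5^3 + 3·5^2 + 3·5 + 2  →[5↦6]→  6^(6 + 1) + 3·6^3 + 3·6^2 + 3·6 + 2 = 280712  −1 ⇒ G_4=280711
G_4=280711  [base 6] 6^(6 + 1) + 3·6^3 + 3·6^2 + 3·6 + 1  →[6↦7]→  7^(7 + 1) + 3·7^3 + 3·7^2 + 3·7 + 1 = 5765999  −1 ⇒ G_5=5765998
G_5=5765998  [base 7] 7^(7 + 1) + 3·7^3 + 3·7^2 + 3·7  →[7↦8]→  8^(8 + 1) + 3·8^3 + 3·8^2 + 3·8 = 134219480  −1 ⇒ G_6=134219479
G_6=134219479  [base 8] 8^(8 + 1) + 3·8^3 + 3·8^2 + 2·8 + 7  →[8↦9]→  9^(9 + 1) + 3·9^3 + 3·9^2 + 2·9 + 7 = 3486786856  −1 ⇒ G_7=3486786855
G_7=3486786855  [base 9] 9^(9 + 1) + 3·9^3 + 3·9^2 + 2·9 + 6  →[9↦10]→  10^(10 + 1) + 3·10^3 + 3·10^2 + 2·10 + 6 = 100000003326  −1 ⇒ G_8=100000003325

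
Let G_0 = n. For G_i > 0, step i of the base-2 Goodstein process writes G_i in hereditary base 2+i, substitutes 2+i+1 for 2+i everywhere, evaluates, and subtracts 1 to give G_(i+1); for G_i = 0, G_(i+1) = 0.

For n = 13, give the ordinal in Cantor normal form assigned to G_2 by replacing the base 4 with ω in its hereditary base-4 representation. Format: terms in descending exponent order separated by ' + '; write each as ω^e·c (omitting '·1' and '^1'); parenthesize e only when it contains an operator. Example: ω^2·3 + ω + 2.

ω^(ω + 1) + ω^3·3 + ω^2·3 + ω·3 + 3

step 0: 13 = 2^(2 + 1) + 2^2 + 1; sub 3 for 2: 3^(3 + 1) + 3^3 + 1; = 109; G_1 = 109−1 = 108
step 1: 108 = 3^(3 + 1) + 3^3; sub 4 for 3: 4^(4 + 1) + 4^4; = 1280; G_2 = 1280−1 = 1279
step 2: 1279 = 4^(4 + 1) + 3·4^3 + 3·4^2 + 3·4 + 3; sub 5 for 4: 5^(5 + 1) + 3·5^3 + 3·5^2 + 3·5 + 3; = 16093; G_3 = 16093−1 = 16092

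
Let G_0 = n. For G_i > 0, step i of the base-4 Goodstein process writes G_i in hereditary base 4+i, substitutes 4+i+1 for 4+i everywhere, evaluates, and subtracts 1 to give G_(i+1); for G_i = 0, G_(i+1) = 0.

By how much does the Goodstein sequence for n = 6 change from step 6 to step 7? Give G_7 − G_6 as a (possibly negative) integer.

[0] 6 ≡ 4 + 2 (base 4). Lift 5: 7. −1: 6.
[1] 6 ≡ 5 + 1 (base 5). Lift 6: 7. −1: 6.
[2] 6 ≡ 6 (base 6). Lift 7: 7. −1: 6.
[3] 6 ≡ 6 (base 7). Lift 8: 6. −1: 5.
[4] 5 ≡ 5 (base 8). Lift 9: 5. −1: 4.
[5] 4 ≡ 4 (base 9). Lift 10: 4. −1: 3.
[6] 3 ≡ 3 (base 10). Lift 11: 3. −1: 2.

-1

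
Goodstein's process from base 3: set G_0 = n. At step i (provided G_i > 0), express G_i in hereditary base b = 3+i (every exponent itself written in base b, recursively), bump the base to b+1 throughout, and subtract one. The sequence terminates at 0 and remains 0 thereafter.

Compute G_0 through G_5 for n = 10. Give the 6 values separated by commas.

10, 16, 24, 27, 30, 33

[0] 10 ≡ 3^2 + 1 (base 3). Lift 4: 17. −1: 16.
[1] 16 ≡ 4^2 (base 4). Lift 5: 25. −1: 24.
[2] 24 ≡ 4·5 + 4 (base 5). Lift 6: 28. −1: 27.
[3] 27 ≡ 4·6 + 3 (base 6). Lift 7: 31. −1: 30.
[4] 30 ≡ 4·7 + 2 (base 7). Lift 8: 34. −1: 33.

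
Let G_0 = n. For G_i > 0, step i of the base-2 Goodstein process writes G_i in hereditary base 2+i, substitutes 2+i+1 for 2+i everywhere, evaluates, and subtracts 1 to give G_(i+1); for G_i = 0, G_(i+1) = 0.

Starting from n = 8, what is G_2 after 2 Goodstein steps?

(0) 8|_2 = 2^(2 + 1) ↦ 3^(3 + 1)|_3 = 81 ⇒ 80
(1) 80|_3 = 2·3^3 + 2·3^2 + 2·3 + 2 ↦ 2·4^4 + 2·4^2 + 2·4 + 2|_4 = 554 ⇒ 553

553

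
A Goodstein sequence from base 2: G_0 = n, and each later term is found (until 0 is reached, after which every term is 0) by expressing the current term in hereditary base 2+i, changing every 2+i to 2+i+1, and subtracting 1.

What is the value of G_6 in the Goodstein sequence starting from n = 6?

187243

6 —HB2→ 2^2 + 2 —bump→ 3^3 + 3 = 30 —(−1)→ 29
29 —HB3→ 3^3 + 2 —bump→ 4^4 + 2 = 258 —(−1)→ 257
257 —HB4→ 4^4 + 1 —bump→ 5^5 + 1 = 3126 —(−1)→ 3125
3125 —HB5→ 5^5 —bump→ 6^6 = 46656 —(−1)→ 46655
46655 —HB6→ 5·6^5 + 5·6^4 + 5·6^3 + 5·6^2 + 5·6 + 5 —bump→ 5·7^5 + 5·7^4 + 5·7^3 + 5·7^2 + 5·7 + 5 = 98040 —(−1)→ 98039
98039 —HB7→ 5·7^5 + 5·7^4 + 5·7^3 + 5·7^2 + 5·7 + 4 —bump→ 5·8^5 + 5·8^4 + 5·8^3 + 5·8^2 + 5·8 + 4 = 187244 —(−1)→ 187243
187243 —HB8→ 5·8^5 + 5·8^4 + 5·8^3 + 5·8^2 + 5·8 + 3 —bump→ 5·9^5 + 5·9^4 + 5·9^3 + 5·9^2 + 5·9 + 3 = 332148 —(−1)→ 332147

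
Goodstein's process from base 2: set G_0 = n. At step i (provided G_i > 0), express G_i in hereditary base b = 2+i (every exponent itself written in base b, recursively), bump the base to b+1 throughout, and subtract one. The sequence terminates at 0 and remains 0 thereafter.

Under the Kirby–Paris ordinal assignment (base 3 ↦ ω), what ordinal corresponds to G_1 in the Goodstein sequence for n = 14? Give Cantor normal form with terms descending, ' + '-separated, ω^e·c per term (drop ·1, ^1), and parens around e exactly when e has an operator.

ω^(ω + 1) + ω^ω + 2

G_0=14  [base 2] 2^(2 + 1) + 2^2 + 2  →[2↦3]→  3^(3 + 1) + 3^3 + 3 = 111  −1 ⇒ G_1=110
G_1=110  [base 3] 3^(3 + 1) + 3^3 + 2  →[3↦4]→  4^(4 + 1) + 4^4 + 2 = 1282  −1 ⇒ G_2=1281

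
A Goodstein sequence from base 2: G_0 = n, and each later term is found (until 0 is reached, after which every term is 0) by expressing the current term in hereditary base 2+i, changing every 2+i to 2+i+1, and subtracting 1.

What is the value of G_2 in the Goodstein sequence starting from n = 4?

G_0=4  [base 2] 2^2  →[2↦3]→  3^3 = 27  −1 ⇒ G_1=26
G_1=26  [base 3] 2·3^2 + 2·3 + 2  →[3↦4]→  2·4^2 + 2·4 + 2 = 42  −1 ⇒ G_2=41
G_2=41  [base 4] 2·4^2 + 2·4 + 1  →[4↦5]→  2·5^2 + 2·5 + 1 = 61  −1 ⇒ G_3=60

41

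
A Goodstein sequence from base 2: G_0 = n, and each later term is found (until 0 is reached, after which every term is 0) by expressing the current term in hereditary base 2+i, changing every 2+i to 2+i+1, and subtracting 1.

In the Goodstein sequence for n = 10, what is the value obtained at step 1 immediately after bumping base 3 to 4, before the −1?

1026

G_0=10  [base 2] 2^(2 + 1) + 2  →[2↦3]→  3^(3 + 1) + 3 = 84  −1 ⇒ G_1=83
G_1=83  [base 3] 3^(3 + 1) + 2  →[3↦4]→  4^(4 + 1) + 2 = 1026  −1 ⇒ G_2=1025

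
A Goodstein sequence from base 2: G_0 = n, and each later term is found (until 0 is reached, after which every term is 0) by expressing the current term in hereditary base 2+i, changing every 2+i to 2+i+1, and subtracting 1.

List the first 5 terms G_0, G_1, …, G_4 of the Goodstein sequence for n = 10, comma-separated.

10, 83, 1025, 15625, 279935

i=0: 10 = 2^(2 + 1) + 2 (b=2); 2→3: 3^(3 + 1) + 3 = 84; 84−1 = 83
i=1: 83 = 3^(3 + 1) + 2 (b=3); 3→4: 4^(4 + 1) + 2 = 1026; 1026−1 = 1025
i=2: 1025 = 4^(4 + 1) + 1 (b=4); 4→5: 5^(5 + 1) + 1 = 15626; 15626−1 = 15625
i=3: 15625 = 5^(5 + 1) (b=5); 5→6: 6^(6 + 1) = 279936; 279936−1 = 279935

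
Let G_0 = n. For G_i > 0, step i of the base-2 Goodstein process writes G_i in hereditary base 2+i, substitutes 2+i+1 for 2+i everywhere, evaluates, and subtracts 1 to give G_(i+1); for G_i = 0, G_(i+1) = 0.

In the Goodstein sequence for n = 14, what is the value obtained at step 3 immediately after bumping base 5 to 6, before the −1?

326592

14 —HB2→ 2^(2 + 1) + 2^2 + 2 —bump→ 3^(3 + 1) + 3^3 + 3 = 111 —(−1)→ 110
110 —HB3→ 3^(3 + 1) + 3^3 + 2 —bump→ 4^(4 + 1) + 4^4 + 2 = 1282 —(−1)→ 1281
1281 —HB4→ 4^(4 + 1) + 4^4 + 1 —bump→ 5^(5 + 1) + 5^5 + 1 = 18751 —(−1)→ 18750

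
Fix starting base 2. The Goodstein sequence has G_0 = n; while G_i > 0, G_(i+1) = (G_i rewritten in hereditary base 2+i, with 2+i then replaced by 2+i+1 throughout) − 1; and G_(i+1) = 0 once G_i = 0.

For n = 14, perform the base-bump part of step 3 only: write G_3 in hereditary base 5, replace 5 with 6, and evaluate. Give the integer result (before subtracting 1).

14 —HB2→ 2^(2 + 1) + 2^2 + 2 —bump→ 3^(3 + 1) + 3^3 + 3 = 111 —(−1)→ 110
110 —HB3→ 3^(3 + 1) + 3^3 + 2 —bump→ 4^(4 + 1) + 4^4 + 2 = 1282 —(−1)→ 1281
1281 —HB4→ 4^(4 + 1) + 4^4 + 1 —bump→ 5^(5 + 1) + 5^5 + 1 = 18751 —(−1)→ 18750
18750 —HB5→ 5^(5 + 1) + 5^5 —bump→ 6^(6 + 1) + 6^6 = 326592 —(−1)→ 326591

326592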